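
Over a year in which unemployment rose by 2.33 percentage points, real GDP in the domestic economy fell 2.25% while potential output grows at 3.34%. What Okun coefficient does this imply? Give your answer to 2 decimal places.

Growth form: g_Y = g_Y* - β × Δu, so β = (g_Y* - g_Y)/Δu.
β = (3.34 + 2.25)/2.33 = 5.59/2.33 = 2.40.

β ≈ 2.40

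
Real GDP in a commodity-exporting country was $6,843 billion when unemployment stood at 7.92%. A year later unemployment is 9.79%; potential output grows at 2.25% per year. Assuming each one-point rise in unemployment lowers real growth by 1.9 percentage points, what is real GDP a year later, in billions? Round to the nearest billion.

$6,754 billion

Δu = 9.79 - 7.92 = 1.87 points.
Okun's law (growth form): g_Y = g_Y* - β × Δu = 2.25 - 1.9 × (1.87) = 2.25 - 3.553 = -1.303%.
Real GDP in the next year = 6843 × (1 - 1.303/100) = 6843 × 0.98697 ≈ 6754 billion.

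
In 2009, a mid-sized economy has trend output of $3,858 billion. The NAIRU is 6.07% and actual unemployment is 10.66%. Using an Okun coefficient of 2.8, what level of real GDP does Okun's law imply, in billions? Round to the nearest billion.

Unemployment gap = 10.66 - 6.07 = 4.59 points, so the output gap is -2.8 × 4.59 = -12.852%.
Actual GDP = 3858 × (1 - 12.852/100) = 3858 × 0.87148 ≈ 3362 billion.

$3,362 billion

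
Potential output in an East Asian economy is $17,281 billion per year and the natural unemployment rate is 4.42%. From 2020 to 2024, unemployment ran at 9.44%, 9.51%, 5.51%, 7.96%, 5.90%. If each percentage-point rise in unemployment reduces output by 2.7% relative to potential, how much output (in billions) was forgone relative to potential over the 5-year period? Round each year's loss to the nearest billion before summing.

Year 2020: gap = -2.7 × (9.44 - 4.42) = -13.554%, loss ≈ 17281 × 13.554/100 ≈ 2342.
Year 2021: gap = -2.7 × (9.51 - 4.42) = -13.743%, loss ≈ 17281 × 13.743/100 ≈ 2375.
Year 2022: gap = -2.7 × (5.51 - 4.42) = -2.943%, loss ≈ 17281 × 2.943/100 ≈ 509.
Year 2023: gap = -2.7 × (7.96 - 4.42) = -9.558%, loss ≈ 17281 × 9.558/100 ≈ 1652.
Year 2024: gap = -2.7 × (5.9 - 4.42) = -3.996%, loss ≈ 17281 × 3.996/100 ≈ 691.
Total lost output = 2342 + 2375 + 509 + 1652 + 691 = 7569 billion.

$7,569 billion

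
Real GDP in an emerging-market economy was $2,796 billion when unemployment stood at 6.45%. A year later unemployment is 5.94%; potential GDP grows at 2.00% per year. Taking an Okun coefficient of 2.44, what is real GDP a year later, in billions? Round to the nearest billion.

Δu = 5.94 - 6.45 = -0.51 points.
Okun's law (growth form): g_Y = g_Y* - β × Δu = 2.00 - 2.44 × (-0.51) = 2 + 1.2444 = 3.2444%.
Real GDP in the next year = 2796 × (1 + 3.2444/100) = 2796 × 1.032444 ≈ 2887 billion.

$2,887 billion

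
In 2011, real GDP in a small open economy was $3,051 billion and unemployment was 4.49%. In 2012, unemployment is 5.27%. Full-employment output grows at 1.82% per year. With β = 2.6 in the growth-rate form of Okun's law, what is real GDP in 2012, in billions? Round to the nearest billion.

$3,045 billion

Δu = 5.27 - 4.49 = 0.78 points.
Okun's law (growth form): g_Y = g_Y* - β × Δu = 1.82 - 2.6 × (0.78) = 1.82 - 2.028 = -0.208%.
Real GDP in the next year = 3051 × (1 - 0.208/100) = 3051 × 0.99792 ≈ 3045 billion.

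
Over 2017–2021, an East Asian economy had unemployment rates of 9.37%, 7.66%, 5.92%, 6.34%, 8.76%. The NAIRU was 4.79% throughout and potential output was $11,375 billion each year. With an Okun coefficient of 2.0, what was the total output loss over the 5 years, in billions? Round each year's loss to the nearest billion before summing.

$3,208 billion

Year 2017: gap = -2.0 × (9.37 - 4.79) = -9.16%, loss ≈ 11375 × 9.16/100 ≈ 1042.
Year 2018: gap = -2.0 × (7.66 - 4.79) = -5.74%, loss ≈ 11375 × 5.74/100 ≈ 653.
Year 2019: gap = -2.0 × (5.92 - 4.79) = -2.26%, loss ≈ 11375 × 2.26/100 ≈ 257.
Year 2020: gap = -2.0 × (6.34 - 4.79) = -3.1%, loss ≈ 11375 × 3.1/100 ≈ 353.
Year 2021: gap = -2.0 × (8.76 - 4.79) = -7.94%, loss ≈ 11375 × 7.94/100 ≈ 903.
Total lost output = 1042 + 653 + 257 + 353 + 903 = 3208 billion.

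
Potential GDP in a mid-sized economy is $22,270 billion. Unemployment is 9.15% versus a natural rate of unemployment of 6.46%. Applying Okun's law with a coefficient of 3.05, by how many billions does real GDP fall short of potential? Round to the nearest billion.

$1,827 billion

Output gap = -3.05 × (9.15 - 6.46) = -3.05 × 2.69 = -8.2045%.
Actual GDP ≈ 22270 × 0.917955 ≈ 20443 billion, so the shortfall is 22270 - 20443 = 1827 billion.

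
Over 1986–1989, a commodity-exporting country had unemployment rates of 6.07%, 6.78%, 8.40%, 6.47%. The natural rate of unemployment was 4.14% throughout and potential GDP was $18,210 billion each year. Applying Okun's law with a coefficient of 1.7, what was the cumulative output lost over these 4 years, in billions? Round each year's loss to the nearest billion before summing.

$3,454 billion

Year 1986: gap = -1.7 × (6.07 - 4.14) = -3.281%, loss ≈ 18210 × 3.281/100 ≈ 597.
Year 1987: gap = -1.7 × (6.78 - 4.14) = -4.488%, loss ≈ 18210 × 4.488/100 ≈ 817.
Year 1988: gap = -1.7 × (8.4 - 4.14) = -7.242%, loss ≈ 18210 × 7.242/100 ≈ 1319.
Year 1989: gap = -1.7 × (6.47 - 4.14) = -3.961%, loss ≈ 18210 × 3.961/100 ≈ 721.
Total lost output = 597 + 817 + 1319 + 721 = 3454 billion.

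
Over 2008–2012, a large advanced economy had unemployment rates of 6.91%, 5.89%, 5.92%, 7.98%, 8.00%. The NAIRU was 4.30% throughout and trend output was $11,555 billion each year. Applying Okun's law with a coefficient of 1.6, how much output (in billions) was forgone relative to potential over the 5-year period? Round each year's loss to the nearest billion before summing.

$2,441 billion

Year 2008: gap = -1.6 × (6.91 - 4.3) = -4.176%, loss ≈ 11555 × 4.176/100 ≈ 483.
Year 2009: gap = -1.6 × (5.89 - 4.3) = -2.544%, loss ≈ 11555 × 2.544/100 ≈ 294.
Year 2010: gap = -1.6 × (5.92 - 4.3) = -2.592%, loss ≈ 11555 × 2.592/100 ≈ 300.
Year 2011: gap = -1.6 × (7.98 - 4.3) = -5.888%, loss ≈ 11555 × 5.888/100 ≈ 680.
Year 2012: gap = -1.6 × (8 - 4.3) = -5.92%, loss ≈ 11555 × 5.92/100 ≈ 684.
Total lost output = 483 + 294 + 300 + 680 + 684 = 2441 billion.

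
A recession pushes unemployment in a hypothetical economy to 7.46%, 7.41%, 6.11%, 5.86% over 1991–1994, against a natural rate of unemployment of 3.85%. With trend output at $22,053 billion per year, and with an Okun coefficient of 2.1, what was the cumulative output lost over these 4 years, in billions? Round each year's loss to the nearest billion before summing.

$5,299 billion

Year 1991: gap = -2.1 × (7.46 - 3.85) = -7.581%, loss ≈ 22053 × 7.581/100 ≈ 1672.
Year 1992: gap = -2.1 × (7.41 - 3.85) = -7.476%, loss ≈ 22053 × 7.476/100 ≈ 1649.
Year 1993: gap = -2.1 × (6.11 - 3.85) = -4.746%, loss ≈ 22053 × 4.746/100 ≈ 1047.
Year 1994: gap = -2.1 × (5.86 - 3.85) = -4.221%, loss ≈ 22053 × 4.221/100 ≈ 931.
Total lost output = 1672 + 1649 + 1047 + 931 = 5299 billion.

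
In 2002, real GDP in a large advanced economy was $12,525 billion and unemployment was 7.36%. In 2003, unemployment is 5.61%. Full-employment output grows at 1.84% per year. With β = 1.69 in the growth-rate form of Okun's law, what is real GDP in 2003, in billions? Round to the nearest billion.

$13,126 billion

Δu = 5.61 - 7.36 = -1.75 points.
Okun's law (growth form): g_Y = g_Y* - β × Δu = 1.84 - 1.69 × (-1.75) = 1.84 + 2.9575 = 4.7975%.
Real GDP in the next year = 12525 × (1 + 4.7975/100) = 12525 × 1.047975 ≈ 13126 billion.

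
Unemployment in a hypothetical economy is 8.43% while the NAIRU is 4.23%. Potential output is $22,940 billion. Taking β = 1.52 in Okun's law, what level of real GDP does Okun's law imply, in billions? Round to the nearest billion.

Unemployment gap = 8.43 - 4.23 = 4.2 points, so the output gap is -1.52 × 4.2 = -6.384%.
Actual GDP = 22940 × (1 - 6.384/100) = 22940 × 0.93616 ≈ 21476 billion.

$21,476 billion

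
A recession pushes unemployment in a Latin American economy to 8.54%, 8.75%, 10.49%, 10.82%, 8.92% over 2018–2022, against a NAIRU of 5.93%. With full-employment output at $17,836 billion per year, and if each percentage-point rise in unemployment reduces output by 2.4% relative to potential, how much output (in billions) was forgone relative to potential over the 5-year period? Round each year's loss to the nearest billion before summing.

Year 2018: gap = -2.4 × (8.54 - 5.93) = -6.264%, loss ≈ 17836 × 6.264/100 ≈ 1117.
Year 2019: gap = -2.4 × (8.75 - 5.93) = -6.768%, loss ≈ 17836 × 6.768/100 ≈ 1207.
Year 2020: gap = -2.4 × (10.49 - 5.93) = -10.944%, loss ≈ 17836 × 10.944/100 ≈ 1952.
Year 2021: gap = -2.4 × (10.82 - 5.93) = -11.736%, loss ≈ 17836 × 11.736/100 ≈ 2093.
Year 2022: gap = -2.4 × (8.92 - 5.93) = -7.176%, loss ≈ 17836 × 7.176/100 ≈ 1280.
Total lost output = 1117 + 1207 + 1952 + 2093 + 1280 = 7649 billion.

$7,649 billion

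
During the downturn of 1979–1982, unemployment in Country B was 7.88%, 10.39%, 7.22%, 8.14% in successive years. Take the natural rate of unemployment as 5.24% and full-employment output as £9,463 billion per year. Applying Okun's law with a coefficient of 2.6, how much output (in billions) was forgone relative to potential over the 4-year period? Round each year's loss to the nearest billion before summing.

Year 1979: gap = -2.6 × (7.88 - 5.24) = -6.864%, loss ≈ 9463 × 6.864/100 ≈ 650.
Year 1980: gap = -2.6 × (10.39 - 5.24) = -13.39%, loss ≈ 9463 × 13.39/100 ≈ 1267.
Year 1981: gap = -2.6 × (7.22 - 5.24) = -5.148%, loss ≈ 9463 × 5.148/100 ≈ 487.
Year 1982: gap = -2.6 × (8.14 - 5.24) = -7.54%, loss ≈ 9463 × 7.54/100 ≈ 714.
Total lost output = 650 + 1267 + 487 + 714 = 3118 billion.

£3,118 billion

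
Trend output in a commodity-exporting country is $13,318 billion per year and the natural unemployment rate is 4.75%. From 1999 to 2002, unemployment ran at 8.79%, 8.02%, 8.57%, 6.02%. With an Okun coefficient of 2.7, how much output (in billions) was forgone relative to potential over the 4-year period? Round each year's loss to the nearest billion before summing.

$4,460 billion

Year 1999: gap = -2.7 × (8.79 - 4.75) = -10.908%, loss ≈ 13318 × 10.908/100 ≈ 1453.
Year 2000: gap = -2.7 × (8.02 - 4.75) = -8.829%, loss ≈ 13318 × 8.829/100 ≈ 1176.
Year 2001: gap = -2.7 × (8.57 - 4.75) = -10.314%, loss ≈ 13318 × 10.314/100 ≈ 1374.
Year 2002: gap = -2.7 × (6.02 - 4.75) = -3.429%, loss ≈ 13318 × 3.429/100 ≈ 457.
Total lost output = 1453 + 1176 + 1374 + 457 = 4460 billion.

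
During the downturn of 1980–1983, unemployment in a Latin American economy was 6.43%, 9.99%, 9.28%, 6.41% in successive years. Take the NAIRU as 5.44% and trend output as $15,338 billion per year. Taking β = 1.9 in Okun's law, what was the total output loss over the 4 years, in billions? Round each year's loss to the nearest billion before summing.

$3,017 billion

Year 1980: gap = -1.9 × (6.43 - 5.44) = -1.881%, loss ≈ 15338 × 1.881/100 ≈ 289.
Year 1981: gap = -1.9 × (9.99 - 5.44) = -8.645%, loss ≈ 15338 × 8.645/100 ≈ 1326.
Year 1982: gap = -1.9 × (9.28 - 5.44) = -7.296%, loss ≈ 15338 × 7.296/100 ≈ 1119.
Year 1983: gap = -1.9 × (6.41 - 5.44) = -1.843%, loss ≈ 15338 × 1.843/100 ≈ 283.
Total lost output = 289 + 1326 + 1119 + 283 = 3017 billion.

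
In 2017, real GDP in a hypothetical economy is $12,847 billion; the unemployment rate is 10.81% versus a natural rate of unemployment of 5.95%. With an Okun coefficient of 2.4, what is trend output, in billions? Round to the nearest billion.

Unemployment gap = 10.81 - 5.95 = 4.86 points, so output gap = -2.4 × 4.86 = -11.664%.
Since Y = Y* × (1 + gap/100), Y* = 12847/0.88336 ≈ 14543 billion.

$14,543 billion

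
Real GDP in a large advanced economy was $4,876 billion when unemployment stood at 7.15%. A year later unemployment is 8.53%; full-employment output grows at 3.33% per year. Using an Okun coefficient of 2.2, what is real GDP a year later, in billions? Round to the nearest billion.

$4,890 billion

Δu = 8.53 - 7.15 = 1.38 points.
Okun's law (growth form): g_Y = g_Y* - β × Δu = 3.33 - 2.2 × (1.38) = 3.33 - 3.036 = 0.294%.
Real GDP in the next year = 4876 × (1 + 0.294/100) = 4876 × 1.00294 ≈ 4890 billion.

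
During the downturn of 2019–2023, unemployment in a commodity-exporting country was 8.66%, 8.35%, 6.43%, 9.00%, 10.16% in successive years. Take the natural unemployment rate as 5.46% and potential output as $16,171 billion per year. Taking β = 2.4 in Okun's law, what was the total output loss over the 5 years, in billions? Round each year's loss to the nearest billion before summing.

Year 2019: gap = -2.4 × (8.66 - 5.46) = -7.68%, loss ≈ 16171 × 7.68/100 ≈ 1242.
Year 2020: gap = -2.4 × (8.35 - 5.46) = -6.936%, loss ≈ 16171 × 6.936/100 ≈ 1122.
Year 2021: gap = -2.4 × (6.43 - 5.46) = -2.328%, loss ≈ 16171 × 2.328/100 ≈ 376.
Year 2022: gap = -2.4 × (9 - 5.46) = -8.496%, loss ≈ 16171 × 8.496/100 ≈ 1374.
Year 2023: gap = -2.4 × (10.16 - 5.46) = -11.28%, loss ≈ 16171 × 11.28/100 ≈ 1824.
Total lost output = 1242 + 1122 + 376 + 1374 + 1824 = 5938 billion.

$5,938 billion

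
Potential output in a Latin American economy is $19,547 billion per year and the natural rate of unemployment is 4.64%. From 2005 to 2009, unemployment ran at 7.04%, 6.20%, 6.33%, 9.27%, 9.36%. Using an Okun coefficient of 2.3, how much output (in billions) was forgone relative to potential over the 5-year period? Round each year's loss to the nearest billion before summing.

$6,744 billion

Year 2005: gap = -2.3 × (7.04 - 4.64) = -5.52%, loss ≈ 19547 × 5.52/100 ≈ 1079.
Year 2006: gap = -2.3 × (6.2 - 4.64) = -3.588%, loss ≈ 19547 × 3.588/100 ≈ 701.
Year 2007: gap = -2.3 × (6.33 - 4.64) = -3.887%, loss ≈ 19547 × 3.887/100 ≈ 760.
Year 2008: gap = -2.3 × (9.27 - 4.64) = -10.649%, loss ≈ 19547 × 10.649/100 ≈ 2082.
Year 2009: gap = -2.3 × (9.36 - 4.64) = -10.856%, loss ≈ 19547 × 10.856/100 ≈ 2122.
Total lost output = 1079 + 701 + 760 + 2082 + 2122 = 6744 billion.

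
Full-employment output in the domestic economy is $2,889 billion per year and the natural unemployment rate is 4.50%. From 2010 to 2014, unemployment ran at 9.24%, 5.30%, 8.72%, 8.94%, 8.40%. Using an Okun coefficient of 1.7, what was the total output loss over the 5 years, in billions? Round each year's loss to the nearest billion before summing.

$889 billion

Year 2010: gap = -1.7 × (9.24 - 4.5) = -8.058%, loss ≈ 2889 × 8.058/100 ≈ 233.
Year 2011: gap = -1.7 × (5.3 - 4.5) = -1.36%, loss ≈ 2889 × 1.36/100 ≈ 39.
Year 2012: gap = -1.7 × (8.72 - 4.5) = -7.174%, loss ≈ 2889 × 7.174/100 ≈ 207.
Year 2013: gap = -1.7 × (8.94 - 4.5) = -7.548%, loss ≈ 2889 × 7.548/100 ≈ 218.
Year 2014: gap = -1.7 × (8.4 - 4.5) = -6.63%, loss ≈ 2889 × 6.63/100 ≈ 192.
Total lost output = 233 + 39 + 207 + 218 + 192 = 889 billion.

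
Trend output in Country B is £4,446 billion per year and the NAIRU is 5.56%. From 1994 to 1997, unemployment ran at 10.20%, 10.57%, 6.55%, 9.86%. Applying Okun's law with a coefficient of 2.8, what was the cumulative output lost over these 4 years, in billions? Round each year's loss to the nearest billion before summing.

£1,860 billion

Year 1994: gap = -2.8 × (10.2 - 5.56) = -12.992%, loss ≈ 4446 × 12.992/100 ≈ 578.
Year 1995: gap = -2.8 × (10.57 - 5.56) = -14.028%, loss ≈ 4446 × 14.028/100 ≈ 624.
Year 1996: gap = -2.8 × (6.55 - 5.56) = -2.772%, loss ≈ 4446 × 2.772/100 ≈ 123.
Year 1997: gap = -2.8 × (9.86 - 5.56) = -12.04%, loss ≈ 4446 × 12.04/100 ≈ 535.
Total lost output = 578 + 624 + 123 + 535 = 1860 billion.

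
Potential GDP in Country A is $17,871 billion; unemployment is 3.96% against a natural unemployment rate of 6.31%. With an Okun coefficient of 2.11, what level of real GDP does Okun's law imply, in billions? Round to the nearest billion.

Unemployment gap = 3.96 - 6.31 = -2.35 points, so the output gap is -2.11 × (-2.35) = 4.9585%.
Actual GDP = 17871 × (1 + 4.9585/100) = 17871 × 1.049585 ≈ 18757 billion.

$18,757 billion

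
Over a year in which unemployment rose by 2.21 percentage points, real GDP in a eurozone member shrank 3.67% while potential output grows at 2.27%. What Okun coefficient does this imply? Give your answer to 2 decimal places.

Growth form: g_Y = g_Y* - β × Δu, so β = (g_Y* - g_Y)/Δu.
β = (2.27 + 3.67)/2.21 = 5.94/2.21 = 2.69.

β ≈ 2.69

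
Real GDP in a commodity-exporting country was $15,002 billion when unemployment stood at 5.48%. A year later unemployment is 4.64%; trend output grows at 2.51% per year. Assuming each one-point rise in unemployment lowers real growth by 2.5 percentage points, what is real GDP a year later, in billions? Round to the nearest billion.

Δu = 4.64 - 5.48 = -0.84 points.
Okun's law (growth form): g_Y = g_Y* - β × Δu = 2.51 - 2.5 × (-0.84) = 2.51 + 2.1 = 4.61%.
Real GDP in the next year = 15002 × (1 + 4.61/100) = 15002 × 1.0461 ≈ 15694 billion.

$15,694 billion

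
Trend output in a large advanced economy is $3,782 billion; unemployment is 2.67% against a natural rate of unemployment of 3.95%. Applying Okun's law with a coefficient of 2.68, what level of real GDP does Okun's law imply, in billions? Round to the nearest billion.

Unemployment gap = 2.67 - 3.95 = -1.28 points, so the output gap is -2.68 × (-1.28) = 3.4304%.
Actual GDP = 3782 × (1 + 3.4304/100) = 3782 × 1.034304 ≈ 3912 billion.

$3,912 billion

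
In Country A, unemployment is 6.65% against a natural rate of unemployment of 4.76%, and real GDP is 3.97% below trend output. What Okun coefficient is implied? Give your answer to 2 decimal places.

β ≈ 2.10

Okun's law: output gap = -β × (u - u*).
-3.97 = -β × (6.65 - 4.76) = -β × 1.89, so β = 3.97/1.89 = 2.10.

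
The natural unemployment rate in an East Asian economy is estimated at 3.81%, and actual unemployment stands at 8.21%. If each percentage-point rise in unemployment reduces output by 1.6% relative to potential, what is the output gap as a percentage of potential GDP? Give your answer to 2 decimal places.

The unemployment gap is 8.21 - 3.81 = 4.4 percentage points.
Okun's law gives an output gap of -1.6 × 4.4 = -7.04%, i.e. 7.04% below potential.

-7.04%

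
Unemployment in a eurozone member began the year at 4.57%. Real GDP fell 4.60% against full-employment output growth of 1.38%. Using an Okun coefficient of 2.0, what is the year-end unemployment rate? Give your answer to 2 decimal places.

7.56%

Growth-rate Okun's law: g_Y = g_Y* - β × Δu, so Δu = (g_Y* - g_Y)/β.
Δu = (1.38 + 4.6)/2.0 = 5.98/2.0 = 2.99 percentage points.
Year-end unemployment = 4.57 + 2.99 = 7.56%.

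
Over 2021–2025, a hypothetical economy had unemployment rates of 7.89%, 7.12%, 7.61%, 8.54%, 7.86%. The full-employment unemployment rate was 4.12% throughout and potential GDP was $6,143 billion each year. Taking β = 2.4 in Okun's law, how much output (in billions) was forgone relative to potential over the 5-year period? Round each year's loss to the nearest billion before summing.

$2,716 billion

Year 2021: gap = -2.4 × (7.89 - 4.12) = -9.048%, loss ≈ 6143 × 9.048/100 ≈ 556.
Year 2022: gap = -2.4 × (7.12 - 4.12) = -7.2%, loss ≈ 6143 × 7.2/100 ≈ 442.
Year 2023: gap = -2.4 × (7.61 - 4.12) = -8.376%, loss ≈ 6143 × 8.376/100 ≈ 515.
Year 2024: gap = -2.4 × (8.54 - 4.12) = -10.608%, loss ≈ 6143 × 10.608/100 ≈ 652.
Year 2025: gap = -2.4 × (7.86 - 4.12) = -8.976%, loss ≈ 6143 × 8.976/100 ≈ 551.
Total lost output = 556 + 442 + 515 + 652 + 551 = 2716 billion.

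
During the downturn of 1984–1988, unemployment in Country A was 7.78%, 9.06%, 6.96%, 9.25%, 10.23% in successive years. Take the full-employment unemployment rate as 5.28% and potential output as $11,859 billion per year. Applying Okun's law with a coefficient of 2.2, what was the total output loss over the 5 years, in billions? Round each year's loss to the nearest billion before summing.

Year 1984: gap = -2.2 × (7.78 - 5.28) = -5.5%, loss ≈ 11859 × 5.5/100 ≈ 652.
Year 1985: gap = -2.2 × (9.06 - 5.28) = -8.316%, loss ≈ 11859 × 8.316/100 ≈ 986.
Year 1986: gap = -2.2 × (6.96 - 5.28) = -3.696%, loss ≈ 11859 × 3.696/100 ≈ 438.
Year 1987: gap = -2.2 × (9.25 - 5.28) = -8.734%, loss ≈ 11859 × 8.734/100 ≈ 1036.
Year 1988: gap = -2.2 × (10.23 - 5.28) = -10.89%, loss ≈ 11859 × 10.89/100 ≈ 1291.
Total lost output = 652 + 986 + 438 + 1036 + 1291 = 4403 billion.

$4,403 billion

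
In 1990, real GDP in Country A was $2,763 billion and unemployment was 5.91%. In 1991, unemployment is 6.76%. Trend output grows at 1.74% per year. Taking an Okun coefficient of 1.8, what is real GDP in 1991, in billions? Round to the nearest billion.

$2,769 billion

Δu = 6.76 - 5.91 = 0.85 points.
Okun's law (growth form): g_Y = g_Y* - β × Δu = 1.74 - 1.8 × (0.85) = 1.74 - 1.53 = 0.21%.
Real GDP in the next year = 2763 × (1 + 0.21/100) = 2763 × 1.0021 ≈ 2769 billion.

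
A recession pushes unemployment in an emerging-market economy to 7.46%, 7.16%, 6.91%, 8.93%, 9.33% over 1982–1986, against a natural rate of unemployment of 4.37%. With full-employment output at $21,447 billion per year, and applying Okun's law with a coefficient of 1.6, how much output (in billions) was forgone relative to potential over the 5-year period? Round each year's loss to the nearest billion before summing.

Year 1982: gap = -1.6 × (7.46 - 4.37) = -4.944%, loss ≈ 21447 × 4.944/100 ≈ 1060.
Year 1983: gap = -1.6 × (7.16 - 4.37) = -4.464%, loss ≈ 21447 × 4.464/100 ≈ 957.
Year 1984: gap = -1.6 × (6.91 - 4.37) = -4.064%, loss ≈ 21447 × 4.064/100 ≈ 872.
Year 1985: gap = -1.6 × (8.93 - 4.37) = -7.296%, loss ≈ 21447 × 7.296/100 ≈ 1565.
Year 1986: gap = -1.6 × (9.33 - 4.37) = -7.936%, loss ≈ 21447 × 7.936/100 ≈ 1702.
Total lost output = 1060 + 957 + 872 + 1565 + 1702 = 6156 billion.

$6,156 billion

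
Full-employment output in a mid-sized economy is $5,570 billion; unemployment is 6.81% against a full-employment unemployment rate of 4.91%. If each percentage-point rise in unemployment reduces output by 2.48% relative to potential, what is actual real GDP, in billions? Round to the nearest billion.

$5,308 billion

Unemployment gap = 6.81 - 4.91 = 1.9 points, so the output gap is -2.48 × 1.9 = -4.712%.
Actual GDP = 5570 × (1 - 4.712/100) = 5570 × 0.95288 ≈ 5308 billion.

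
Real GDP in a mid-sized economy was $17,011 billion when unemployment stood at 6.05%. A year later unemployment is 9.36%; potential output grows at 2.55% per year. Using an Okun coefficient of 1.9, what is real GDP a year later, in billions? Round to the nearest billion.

$16,375 billion

Δu = 9.36 - 6.05 = 3.31 points.
Okun's law (growth form): g_Y = g_Y* - β × Δu = 2.55 - 1.9 × (3.31) = 2.55 - 6.289 = -3.739%.
Real GDP in the next year = 17011 × (1 - 3.739/100) = 17011 × 0.96261 ≈ 16375 billion.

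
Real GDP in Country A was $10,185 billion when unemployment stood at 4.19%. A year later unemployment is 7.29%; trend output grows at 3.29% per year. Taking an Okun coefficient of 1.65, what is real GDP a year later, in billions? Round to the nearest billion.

Δu = 7.29 - 4.19 = 3.1 points.
Okun's law (growth form): g_Y = g_Y* - β × Δu = 3.29 - 1.65 × (3.10) = 3.29 - 5.115 = -1.825%.
Real GDP in the next year = 10185 × (1 - 1.825/100) = 10185 × 0.98175 ≈ 9999 billion.

$9,999 billion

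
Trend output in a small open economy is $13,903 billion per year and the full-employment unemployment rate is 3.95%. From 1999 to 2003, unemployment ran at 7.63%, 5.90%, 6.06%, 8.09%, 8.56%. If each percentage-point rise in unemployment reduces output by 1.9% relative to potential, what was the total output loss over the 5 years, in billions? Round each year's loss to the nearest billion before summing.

Year 1999: gap = -1.9 × (7.63 - 3.95) = -6.992%, loss ≈ 13903 × 6.992/100 ≈ 972.
Year 2000: gap = -1.9 × (5.9 - 3.95) = -3.705%, loss ≈ 13903 × 3.705/100 ≈ 515.
Year 2001: gap = -1.9 × (6.06 - 3.95) = -4.009%, loss ≈ 13903 × 4.009/100 ≈ 557.
Year 2002: gap = -1.9 × (8.09 - 3.95) = -7.866%, loss ≈ 13903 × 7.866/100 ≈ 1094.
Year 2003: gap = -1.9 × (8.56 - 3.95) = -8.759%, loss ≈ 13903 × 8.759/100 ≈ 1218.
Total lost output = 972 + 515 + 557 + 1094 + 1218 = 4356 billion.

$4,356 billion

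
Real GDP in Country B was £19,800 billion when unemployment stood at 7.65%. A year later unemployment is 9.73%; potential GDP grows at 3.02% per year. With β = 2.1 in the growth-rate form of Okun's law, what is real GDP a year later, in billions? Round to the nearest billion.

£19,533 billion

Δu = 9.73 - 7.65 = 2.08 points.
Okun's law (growth form): g_Y = g_Y* - β × Δu = 3.02 - 2.1 × (2.08) = 3.02 - 4.368 = -1.348%.
Real GDP in the next year = 19800 × (1 - 1.348/100) = 19800 × 0.98652 ≈ 19533 billion.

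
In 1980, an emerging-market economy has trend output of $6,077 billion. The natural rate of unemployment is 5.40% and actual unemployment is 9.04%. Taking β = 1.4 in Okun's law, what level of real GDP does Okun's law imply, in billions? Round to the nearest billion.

$5,767 billion

Unemployment gap = 9.04 - 5.4 = 3.64 points, so the output gap is -1.4 × 3.64 = -5.096%.
Actual GDP = 6077 × (1 - 5.096/100) = 6077 × 0.94904 ≈ 5767 billion.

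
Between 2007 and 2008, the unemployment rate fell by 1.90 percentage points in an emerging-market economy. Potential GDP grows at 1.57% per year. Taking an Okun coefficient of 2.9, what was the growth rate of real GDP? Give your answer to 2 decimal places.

7.08%

Growth-rate Okun's law: g_Y = g_Y* - β × Δu.
g_Y = 1.57 - 2.9 × (-1.90) = 1.57 + 5.51 = 7.08%, i.e. 7.08% to 2 d.p.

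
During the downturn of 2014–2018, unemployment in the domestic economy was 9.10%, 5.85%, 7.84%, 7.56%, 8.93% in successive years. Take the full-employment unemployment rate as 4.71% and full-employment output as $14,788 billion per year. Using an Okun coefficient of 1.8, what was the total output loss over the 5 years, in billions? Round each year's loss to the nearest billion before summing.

$4,187 billion

Year 2014: gap = -1.8 × (9.1 - 4.71) = -7.902%, loss ≈ 14788 × 7.902/100 ≈ 1169.
Year 2015: gap = -1.8 × (5.85 - 4.71) = -2.052%, loss ≈ 14788 × 2.052/100 ≈ 303.
Year 2016: gap = -1.8 × (7.84 - 4.71) = -5.634%, loss ≈ 14788 × 5.634/100 ≈ 833.
Year 2017: gap = -1.8 × (7.56 - 4.71) = -5.13%, loss ≈ 14788 × 5.13/100 ≈ 759.
Year 2018: gap = -1.8 × (8.93 - 4.71) = -7.596%, loss ≈ 14788 × 7.596/100 ≈ 1123.
Total lost output = 1169 + 303 + 833 + 759 + 1123 = 4187 billion.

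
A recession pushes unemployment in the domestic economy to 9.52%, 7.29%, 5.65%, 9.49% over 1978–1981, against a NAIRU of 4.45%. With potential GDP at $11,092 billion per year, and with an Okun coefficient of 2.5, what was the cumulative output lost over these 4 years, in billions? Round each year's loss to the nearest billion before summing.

$3,925 billion

Year 1978: gap = -2.5 × (9.52 - 4.45) = -12.675%, loss ≈ 11092 × 12.675/100 ≈ 1406.
Year 1979: gap = -2.5 × (7.29 - 4.45) = -7.1%, loss ≈ 11092 × 7.1/100 ≈ 788.
Year 1980: gap = -2.5 × (5.65 - 4.45) = -3%, loss ≈ 11092 × 3/100 ≈ 333.
Year 1981: gap = -2.5 × (9.49 - 4.45) = -12.6%, loss ≈ 11092 × 12.6/100 ≈ 1398.
Total lost output = 1406 + 788 + 333 + 1398 = 3925 billion.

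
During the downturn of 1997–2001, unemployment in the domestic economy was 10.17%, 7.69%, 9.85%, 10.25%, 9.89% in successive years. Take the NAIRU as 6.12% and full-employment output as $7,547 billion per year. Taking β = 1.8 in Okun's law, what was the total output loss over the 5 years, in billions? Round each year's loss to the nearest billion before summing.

$2,343 billion

Year 1997: gap = -1.8 × (10.17 - 6.12) = -7.29%, loss ≈ 7547 × 7.29/100 ≈ 550.
Year 1998: gap = -1.8 × (7.69 - 6.12) = -2.826%, loss ≈ 7547 × 2.826/100 ≈ 213.
Year 1999: gap = -1.8 × (9.85 - 6.12) = -6.714%, loss ≈ 7547 × 6.714/100 ≈ 507.
Year 2000: gap = -1.8 × (10.25 - 6.12) = -7.434%, loss ≈ 7547 × 7.434/100 ≈ 561.
Year 2001: gap = -1.8 × (9.89 - 6.12) = -6.786%, loss ≈ 7547 × 6.786/100 ≈ 512.
Total lost output = 550 + 213 + 507 + 561 + 512 = 2343 billion.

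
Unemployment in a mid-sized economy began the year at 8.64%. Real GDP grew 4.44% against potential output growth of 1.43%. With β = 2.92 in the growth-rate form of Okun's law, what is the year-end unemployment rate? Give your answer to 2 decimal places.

Growth-rate Okun's law: g_Y = g_Y* - β × Δu, so Δu = (g_Y* - g_Y)/β.
Δu = (1.43 - 4.44)/2.92 = -3.01/2.92 = -1.03 percentage points.
Year-end unemployment = 8.64 - 1.03 = 7.61%.

7.61%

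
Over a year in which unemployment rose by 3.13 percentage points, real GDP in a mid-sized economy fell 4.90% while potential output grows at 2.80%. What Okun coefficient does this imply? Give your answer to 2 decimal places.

Growth form: g_Y = g_Y* - β × Δu, so β = (g_Y* - g_Y)/Δu.
β = (2.8 + 4.9)/3.13 = 7.7/3.13 = 2.46.

β ≈ 2.46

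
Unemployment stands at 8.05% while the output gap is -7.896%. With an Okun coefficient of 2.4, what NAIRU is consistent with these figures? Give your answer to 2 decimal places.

From Okun's law, u - u* = -(output gap)/β = -(-7.896)/2.4 = 3.29 points.
So u* = 8.05 - 3.29 = 4.76%.

4.76%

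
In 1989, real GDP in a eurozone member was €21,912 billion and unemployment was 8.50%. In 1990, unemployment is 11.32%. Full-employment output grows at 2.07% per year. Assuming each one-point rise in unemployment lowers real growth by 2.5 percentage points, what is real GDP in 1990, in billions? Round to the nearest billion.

€20,821 billion

Δu = 11.32 - 8.5 = 2.82 points.
Okun's law (growth form): g_Y = g_Y* - β × Δu = 2.07 - 2.5 × (2.82) = 2.07 - 7.05 = -4.98%.
Real GDP in the next year = 21912 × (1 - 4.98/100) = 21912 × 0.9502 ≈ 20821 billion.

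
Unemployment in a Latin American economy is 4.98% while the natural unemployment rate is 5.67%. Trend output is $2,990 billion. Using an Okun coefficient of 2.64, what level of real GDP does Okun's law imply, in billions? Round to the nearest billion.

$3,044 billion

Unemployment gap = 4.98 - 5.67 = -0.69 points, so the output gap is -2.64 × (-0.69) = 1.8216%.
Actual GDP = 2990 × (1 + 1.8216/100) = 2990 × 1.018216 ≈ 3044 billion.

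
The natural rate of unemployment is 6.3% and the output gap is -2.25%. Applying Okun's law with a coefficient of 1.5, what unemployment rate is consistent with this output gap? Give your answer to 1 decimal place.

From Okun's law, u - u* = -(output gap)/β = -(-2.25)/1.5 = 1.5 points.
So u = 6.3 + 1.5 = 7.8%.

7.8%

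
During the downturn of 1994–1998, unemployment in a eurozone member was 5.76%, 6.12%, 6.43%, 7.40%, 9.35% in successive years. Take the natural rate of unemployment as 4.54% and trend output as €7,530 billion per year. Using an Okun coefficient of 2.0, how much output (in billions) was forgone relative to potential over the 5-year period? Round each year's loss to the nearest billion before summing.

€1,862 billion

Year 1994: gap = -2.0 × (5.76 - 4.54) = -2.44%, loss ≈ 7530 × 2.44/100 ≈ 184.
Year 1995: gap = -2.0 × (6.12 - 4.54) = -3.16%, loss ≈ 7530 × 3.16/100 ≈ 238.
Year 1996: gap = -2.0 × (6.43 - 4.54) = -3.78%, loss ≈ 7530 × 3.78/100 ≈ 285.
Year 1997: gap = -2.0 × (7.4 - 4.54) = -5.72%, loss ≈ 7530 × 5.72/100 ≈ 431.
Year 1998: gap = -2.0 × (9.35 - 4.54) = -9.62%, loss ≈ 7530 × 9.62/100 ≈ 724.
Total lost output = 184 + 238 + 285 + 431 + 724 = 1862 billion.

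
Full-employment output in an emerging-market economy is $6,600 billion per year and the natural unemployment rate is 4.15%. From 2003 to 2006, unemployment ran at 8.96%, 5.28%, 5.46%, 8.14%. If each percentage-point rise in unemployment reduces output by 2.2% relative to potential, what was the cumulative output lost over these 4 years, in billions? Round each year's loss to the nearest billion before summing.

$1,631 billion

Year 2003: gap = -2.2 × (8.96 - 4.15) = -10.582%, loss ≈ 6600 × 10.582/100 ≈ 698.
Year 2004: gap = -2.2 × (5.28 - 4.15) = -2.486%, loss ≈ 6600 × 2.486/100 ≈ 164.
Year 2005: gap = -2.2 × (5.46 - 4.15) = -2.882%, loss ≈ 6600 × 2.882/100 ≈ 190.
Year 2006: gap = -2.2 × (8.14 - 4.15) = -8.778%, loss ≈ 6600 × 8.778/100 ≈ 579.
Total lost output = 698 + 164 + 190 + 579 = 1631 billion.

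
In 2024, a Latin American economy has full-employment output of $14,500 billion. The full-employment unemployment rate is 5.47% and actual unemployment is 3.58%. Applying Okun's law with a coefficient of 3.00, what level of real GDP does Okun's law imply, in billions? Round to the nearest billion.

Unemployment gap = 3.58 - 5.47 = -1.89 points, so the output gap is -3 × (-1.89) = 5.67%.
Actual GDP = 14500 × (1 + 5.67/100) = 14500 × 1.0567 ≈ 15322 billion.

$15,322 billion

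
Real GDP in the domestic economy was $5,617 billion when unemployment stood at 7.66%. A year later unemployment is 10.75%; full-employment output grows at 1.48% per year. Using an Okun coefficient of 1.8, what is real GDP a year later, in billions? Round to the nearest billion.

Δu = 10.75 - 7.66 = 3.09 points.
Okun's law (growth form): g_Y = g_Y* - β × Δu = 1.48 - 1.8 × (3.09) = 1.48 - 5.562 = -4.082%.
Real GDP in the next year = 5617 × (1 - 4.082/100) = 5617 × 0.95918 ≈ 5388 billion.

$5,388 billion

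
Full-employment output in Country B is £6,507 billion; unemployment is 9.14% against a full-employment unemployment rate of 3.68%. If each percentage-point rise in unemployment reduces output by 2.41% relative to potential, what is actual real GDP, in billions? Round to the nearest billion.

£5,651 billion

Unemployment gap = 9.14 - 3.68 = 5.46 points, so the output gap is -2.41 × 5.46 = -13.1586%.
Actual GDP = 6507 × (1 - 13.1586/100) = 6507 × 0.868414 ≈ 5651 billion.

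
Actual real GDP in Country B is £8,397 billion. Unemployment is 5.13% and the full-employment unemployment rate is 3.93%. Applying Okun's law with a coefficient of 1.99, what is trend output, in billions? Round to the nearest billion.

£8,602 billion

Unemployment gap = 5.13 - 3.93 = 1.2 points, so output gap = -1.99 × 1.2 = -2.388%.
Since Y = Y* × (1 + gap/100), Y* = 8397/0.97612 ≈ 8602 billion.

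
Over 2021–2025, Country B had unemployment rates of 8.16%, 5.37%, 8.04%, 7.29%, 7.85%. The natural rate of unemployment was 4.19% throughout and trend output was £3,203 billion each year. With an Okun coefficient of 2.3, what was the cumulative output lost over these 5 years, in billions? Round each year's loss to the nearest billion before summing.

£1,161 billion

Year 2021: gap = -2.3 × (8.16 - 4.19) = -9.131%, loss ≈ 3203 × 9.131/100 ≈ 292.
Year 2022: gap = -2.3 × (5.37 - 4.19) = -2.714%, loss ≈ 3203 × 2.714/100 ≈ 87.
Year 2023: gap = -2.3 × (8.04 - 4.19) = -8.855%, loss ≈ 3203 × 8.855/100 ≈ 284.
Year 2024: gap = -2.3 × (7.29 - 4.19) = -7.13%, loss ≈ 3203 × 7.13/100 ≈ 228.
Year 2025: gap = -2.3 × (7.85 - 4.19) = -8.418%, loss ≈ 3203 × 8.418/100 ≈ 270.
Total lost output = 292 + 87 + 284 + 228 + 270 = 1161 billion.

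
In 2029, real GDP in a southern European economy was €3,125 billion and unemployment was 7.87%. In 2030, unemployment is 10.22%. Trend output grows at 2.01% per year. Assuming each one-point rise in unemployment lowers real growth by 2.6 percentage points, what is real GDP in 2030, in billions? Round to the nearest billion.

Δu = 10.22 - 7.87 = 2.35 points.
Okun's law (growth form): g_Y = g_Y* - β × Δu = 2.01 - 2.6 × (2.35) = 2.01 - 6.11 = -4.1%.
Real GDP in the next year = 3125 × (1 - 4.1/100) = 3125 × 0.959 ≈ 2997 billion.

€2,997 billion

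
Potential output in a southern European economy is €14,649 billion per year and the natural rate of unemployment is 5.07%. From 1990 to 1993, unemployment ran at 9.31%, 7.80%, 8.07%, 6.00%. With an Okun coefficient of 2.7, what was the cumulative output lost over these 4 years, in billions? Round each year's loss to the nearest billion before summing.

€4,312 billion

Year 1990: gap = -2.7 × (9.31 - 5.07) = -11.448%, loss ≈ 14649 × 11.448/100 ≈ 1677.
Year 1991: gap = -2.7 × (7.8 - 5.07) = -7.371%, loss ≈ 14649 × 7.371/100 ≈ 1080.
Year 1992: gap = -2.7 × (8.07 - 5.07) = -8.1%, loss ≈ 14649 × 8.1/100 ≈ 1187.
Year 1993: gap = -2.7 × (6 - 5.07) = -2.511%, loss ≈ 14649 × 2.511/100 ≈ 368.
Total lost output = 1677 + 1080 + 1187 + 368 = 4312 billion.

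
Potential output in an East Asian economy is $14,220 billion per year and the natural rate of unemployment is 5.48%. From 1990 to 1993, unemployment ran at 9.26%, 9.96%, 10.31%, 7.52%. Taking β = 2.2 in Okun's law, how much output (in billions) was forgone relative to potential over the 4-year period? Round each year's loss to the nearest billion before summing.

$4,734 billion

Year 1990: gap = -2.2 × (9.26 - 5.48) = -8.316%, loss ≈ 14220 × 8.316/100 ≈ 1183.
Year 1991: gap = -2.2 × (9.96 - 5.48) = -9.856%, loss ≈ 14220 × 9.856/100 ≈ 1402.
Year 1992: gap = -2.2 × (10.31 - 5.48) = -10.626%, loss ≈ 14220 × 10.626/100 ≈ 1511.
Year 1993: gap = -2.2 × (7.52 - 5.48) = -4.488%, loss ≈ 14220 × 4.488/100 ≈ 638.
Total lost output = 1183 + 1402 + 1511 + 638 = 4734 billion.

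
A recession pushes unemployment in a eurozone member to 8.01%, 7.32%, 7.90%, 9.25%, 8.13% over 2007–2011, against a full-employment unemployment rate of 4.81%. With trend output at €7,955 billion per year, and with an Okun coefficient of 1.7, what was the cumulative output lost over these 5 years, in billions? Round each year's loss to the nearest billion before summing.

Year 2007: gap = -1.7 × (8.01 - 4.81) = -5.44%, loss ≈ 7955 × 5.44/100 ≈ 433.
Year 2008: gap = -1.7 × (7.32 - 4.81) = -4.267%, loss ≈ 7955 × 4.267/100 ≈ 339.
Year 2009: gap = -1.7 × (7.9 - 4.81) = -5.253%, loss ≈ 7955 × 5.253/100 ≈ 418.
Year 2010: gap = -1.7 × (9.25 - 4.81) = -7.548%, loss ≈ 7955 × 7.548/100 ≈ 600.
Year 2011: gap = -1.7 × (8.13 - 4.81) = -5.644%, loss ≈ 7955 × 5.644/100 ≈ 449.
Total lost output = 433 + 339 + 418 + 600 + 449 = 2239 billion.

€2,239 billion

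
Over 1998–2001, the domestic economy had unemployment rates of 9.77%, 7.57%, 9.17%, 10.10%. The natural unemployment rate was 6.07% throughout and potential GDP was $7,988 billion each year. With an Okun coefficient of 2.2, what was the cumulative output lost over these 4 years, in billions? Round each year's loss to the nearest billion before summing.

Year 1998: gap = -2.2 × (9.77 - 6.07) = -8.14%, loss ≈ 7988 × 8.14/100 ≈ 650.
Year 1999: gap = -2.2 × (7.57 - 6.07) = -3.3%, loss ≈ 7988 × 3.3/100 ≈ 264.
Year 2000: gap = -2.2 × (9.17 - 6.07) = -6.82%, loss ≈ 7988 × 6.82/100 ≈ 545.
Year 2001: gap = -2.2 × (10.1 - 6.07) = -8.866%, loss ≈ 7988 × 8.866/100 ≈ 708.
Total lost output = 650 + 264 + 545 + 708 = 2167 billion.

$2,167 billion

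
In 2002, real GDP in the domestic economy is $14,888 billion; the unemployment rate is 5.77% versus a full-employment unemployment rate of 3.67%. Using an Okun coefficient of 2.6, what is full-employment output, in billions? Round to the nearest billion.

$15,748 billion

Unemployment gap = 5.77 - 3.67 = 2.1 points, so output gap = -2.6 × 2.1 = -5.46%.
Since Y = Y* × (1 + gap/100), Y* = 14888/0.9454 ≈ 15748 billion.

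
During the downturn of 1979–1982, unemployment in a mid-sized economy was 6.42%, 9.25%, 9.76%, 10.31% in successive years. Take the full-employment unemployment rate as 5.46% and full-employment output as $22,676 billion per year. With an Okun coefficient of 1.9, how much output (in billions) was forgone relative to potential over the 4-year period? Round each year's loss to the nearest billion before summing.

$5,990 billion

Year 1979: gap = -1.9 × (6.42 - 5.46) = -1.824%, loss ≈ 22676 × 1.824/100 ≈ 414.
Year 1980: gap = -1.9 × (9.25 - 5.46) = -7.201%, loss ≈ 22676 × 7.201/100 ≈ 1633.
Year 1981: gap = -1.9 × (9.76 - 5.46) = -8.17%, loss ≈ 22676 × 8.17/100 ≈ 1853.
Year 1982: gap = -1.9 × (10.31 - 5.46) = -9.215%, loss ≈ 22676 × 9.215/100 ≈ 2090.
Total lost output = 414 + 1633 + 1853 + 2090 = 5990 billion.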